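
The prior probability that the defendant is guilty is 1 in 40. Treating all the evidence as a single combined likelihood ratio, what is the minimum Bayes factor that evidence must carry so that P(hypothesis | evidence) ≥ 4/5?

156

Prior odds = 0.025/0.975 = 1/39.
Target odds = 0.8/0.2 = 4.
Required Bayes factor = 4 ÷ (1/39) = 156.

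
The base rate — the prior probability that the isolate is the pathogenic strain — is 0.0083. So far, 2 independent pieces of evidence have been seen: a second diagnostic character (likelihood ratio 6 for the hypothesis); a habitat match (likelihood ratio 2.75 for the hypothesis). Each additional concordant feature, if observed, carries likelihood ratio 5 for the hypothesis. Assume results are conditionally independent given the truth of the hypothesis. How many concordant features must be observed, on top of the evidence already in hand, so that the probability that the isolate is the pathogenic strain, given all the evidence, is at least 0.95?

Prior odds = 0.0083/0.9917 = 83/9917.
Combined Bayes factor of the evidence already in hand = 6 × 2.75 = 16.5.
Odds after that evidence = (83/9917) × 16.5 = 2739/19834.
Target odds = 0.95/0.05 = 19.
Need 5ⁿ ≥ 19 ÷ (2739/19834) = 376846/2739.
5³ = 125 falls short of 376846/2739 but 5⁴ = 625 reaches it, so n = 4.

4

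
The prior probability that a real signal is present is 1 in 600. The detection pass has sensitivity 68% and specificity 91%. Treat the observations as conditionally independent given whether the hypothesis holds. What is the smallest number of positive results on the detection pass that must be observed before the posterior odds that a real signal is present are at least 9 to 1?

Prior odds: (1/600) ÷ (599/600) = 1/599.
False-positive rate = 1 − 0.91 = 0.09; likelihood ratio of a positive = 0.68/0.09 = 68/9.
Target odds = 9.
Require (68/9)ⁿ ≥ 9 ÷ (1/599) = 5391.
(68/9)⁴ = 21381376/6561 falls short of 5391 but (68/9)⁵ ≈24622.5 reaches it, so n = 5.

5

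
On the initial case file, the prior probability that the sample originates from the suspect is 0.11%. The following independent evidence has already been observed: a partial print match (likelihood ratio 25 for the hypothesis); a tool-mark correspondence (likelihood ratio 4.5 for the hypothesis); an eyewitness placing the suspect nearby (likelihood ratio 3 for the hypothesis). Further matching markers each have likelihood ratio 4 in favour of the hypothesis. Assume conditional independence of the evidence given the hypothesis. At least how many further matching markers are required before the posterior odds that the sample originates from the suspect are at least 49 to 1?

4

Prior odds = 0.0011/0.9989 = 11/9989.
Combined Bayes factor of the evidence already in hand = 25 × 4.5 × 3 = 337.5.
Odds after that evidence = (11/9989) × 337.5 = 7425/19978.
Target odds = 49.
Need 4ⁿ ≥ 49 ÷ (7425/19978) = 978922/7425.
4³ = 64 falls short of 978922/7425 but 4⁴ = 256 reaches it, so n = 4.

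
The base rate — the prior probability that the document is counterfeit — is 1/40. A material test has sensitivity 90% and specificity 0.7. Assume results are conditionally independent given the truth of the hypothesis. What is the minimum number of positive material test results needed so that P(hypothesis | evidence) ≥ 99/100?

8

Prior odds: 0.025 ÷ 0.975 = 1/39.
False-positive rate = 1 − 0.7 = 0.3; likelihood ratio of a positive = 0.9/0.3 = 3.
Target odds: 0.99 ÷ 0.01 = 99.
Need (1/39) × 3ⁿ ≥ 99, i.e. 3ⁿ ≥ 3861.
3⁷ = 2187 falls short of 3861 but 3⁸ = 6561 reaches it, so n = 8.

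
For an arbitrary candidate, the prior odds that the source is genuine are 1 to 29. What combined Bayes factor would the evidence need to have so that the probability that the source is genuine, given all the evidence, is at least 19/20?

551

Prior odds = 1/29.
Target odds = 0.95/0.05 = 19.
Required Bayes factor = 19 ÷ (1/29) = 551.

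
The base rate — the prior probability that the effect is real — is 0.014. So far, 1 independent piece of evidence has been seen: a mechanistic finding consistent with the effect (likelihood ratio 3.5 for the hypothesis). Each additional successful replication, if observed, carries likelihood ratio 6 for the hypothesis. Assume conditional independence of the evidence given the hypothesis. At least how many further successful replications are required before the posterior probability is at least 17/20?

Prior odds = 0.014/0.986 = 7/493.
Bayes factor of the evidence already in hand = 3.5.
Odds after that evidence = (7/493) × 3.5 = 49/986.
Target odds = 0.85/0.15 = 17/3.
Need 6ⁿ ≥ 17/3 ÷ (49/986) = 16762/147.
6² = 36 falls short of 16762/147 but 6³ = 216 reaches it, so n = 3.

3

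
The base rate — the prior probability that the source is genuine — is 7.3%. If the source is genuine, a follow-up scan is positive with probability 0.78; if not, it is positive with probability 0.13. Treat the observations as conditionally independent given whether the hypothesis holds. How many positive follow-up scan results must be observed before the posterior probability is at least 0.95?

Prior odds: 0.073 ÷ 0.927 = 73/927.
Likelihood ratio of a positive = 0.78/0.13 = 6.
Target posterior odds = 0.95/0.05 = 19.
Need (73/927) × 6ⁿ ≥ 19, i.e. 6ⁿ ≥ 17613/73.
6³ = 216 falls short of 17613/73 but 6⁴ = 1296 reaches it, so n = 4.

4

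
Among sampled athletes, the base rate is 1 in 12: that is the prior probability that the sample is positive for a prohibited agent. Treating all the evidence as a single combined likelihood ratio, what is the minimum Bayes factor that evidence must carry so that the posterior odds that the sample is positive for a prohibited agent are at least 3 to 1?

Prior odds = (1/12)/(11/12) = 1/11.
Target odds = 3.
Required Bayes factor = 3 ÷ (1/11) = 33.

33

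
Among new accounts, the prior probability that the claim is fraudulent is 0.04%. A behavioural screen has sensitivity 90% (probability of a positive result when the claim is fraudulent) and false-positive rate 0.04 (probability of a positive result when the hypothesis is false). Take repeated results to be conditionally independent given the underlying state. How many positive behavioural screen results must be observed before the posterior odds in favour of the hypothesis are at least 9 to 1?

Prior odds = 0.0004/0.9996 = 1/2499.
Likelihood ratio of a positive result = 0.9/0.04 = 22.5.
Target odds = 9.
Require 22.5ⁿ ≥ 9 ÷ (1/2499) = 22491.
22.5³ = 11390.625 falls short of 22491 but 22.5⁴ = 256289.0625 reaches it, so n = 4.

4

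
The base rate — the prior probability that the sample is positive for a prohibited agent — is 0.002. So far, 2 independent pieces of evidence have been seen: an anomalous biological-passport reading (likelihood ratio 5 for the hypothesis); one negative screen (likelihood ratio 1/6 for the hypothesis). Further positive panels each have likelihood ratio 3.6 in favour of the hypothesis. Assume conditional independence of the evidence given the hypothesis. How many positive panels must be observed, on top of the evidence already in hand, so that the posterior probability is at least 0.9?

Prior odds = 0.002/0.998 = 1/499.
Combined Bayes factor of the evidence already in hand = 5 × (1/6) = 5/6.
Odds after that evidence = (1/499) × 5/6 = 5/2994.
Target odds = 0.9/0.1 = 9.
Need 3.6ⁿ ≥ 9 ÷ (5/2994) = 5389.2.
3.6⁶ = 34012224/15625 falls short of 5389.2 but 3.6⁷ = 612220032/78125 reaches it, so n = 7.

7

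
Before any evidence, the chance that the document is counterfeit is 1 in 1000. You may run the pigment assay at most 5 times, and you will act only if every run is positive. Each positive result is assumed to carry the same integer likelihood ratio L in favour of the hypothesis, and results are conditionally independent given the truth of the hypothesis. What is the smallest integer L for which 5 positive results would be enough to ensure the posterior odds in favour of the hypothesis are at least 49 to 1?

Prior odds = 0.001/0.999 = 1/999.
Target odds = 49.
Need L⁵ ≥ 49 ÷ (1/999) = 48951.
8⁵ = 32768 < 48951 ≤ 59049 = 9⁵, so L = 9.

9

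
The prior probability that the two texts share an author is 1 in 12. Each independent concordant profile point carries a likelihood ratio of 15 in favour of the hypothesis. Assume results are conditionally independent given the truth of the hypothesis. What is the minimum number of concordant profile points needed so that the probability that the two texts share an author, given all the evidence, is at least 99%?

Prior odds: (1/12) ÷ (11/12) = 1/11.
Likelihood ratio per concordant profile point = 15.
Target posterior odds = 0.99/0.01 = 99.
Need (1/11) × 15ⁿ ≥ 99, i.e. 15ⁿ ≥ 1089.
15² = 225 falls short of 1089 but 15³ = 3375 reaches it, so n = 3.

3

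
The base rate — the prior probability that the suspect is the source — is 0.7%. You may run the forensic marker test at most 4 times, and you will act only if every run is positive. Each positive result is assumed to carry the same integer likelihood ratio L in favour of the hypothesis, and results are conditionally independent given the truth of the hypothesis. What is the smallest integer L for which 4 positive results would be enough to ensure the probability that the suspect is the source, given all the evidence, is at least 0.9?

6

Prior odds = 0.007/0.993 = 7/993.
Target odds = 0.9/0.1 = 9.
Need L⁴ ≥ 9 ÷ (7/993) = 8937/7.
5⁴ = 625 < 8937/7 ≤ 1296 = 6⁴, so L = 6.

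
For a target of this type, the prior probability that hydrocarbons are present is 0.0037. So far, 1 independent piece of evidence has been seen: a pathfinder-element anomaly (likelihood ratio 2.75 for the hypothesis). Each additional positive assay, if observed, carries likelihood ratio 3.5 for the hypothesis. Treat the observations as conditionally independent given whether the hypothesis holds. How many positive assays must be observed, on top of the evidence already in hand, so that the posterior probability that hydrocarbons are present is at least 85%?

Prior odds = 0.0037/0.9963 = 37/9963.
Bayes factor of the evidence already in hand = 2.75.
Odds after that evidence = (37/9963) × 2.75 = 407/39852.
Target odds = 0.85/0.15 = 17/3.
Need 3.5ⁿ ≥ 17/3 ÷ (407/39852) = 225828/407.
3.5⁵ = 525.21875 falls short of 225828/407 but 3.5⁶ = 1838.265625 reaches it, so n = 6.

6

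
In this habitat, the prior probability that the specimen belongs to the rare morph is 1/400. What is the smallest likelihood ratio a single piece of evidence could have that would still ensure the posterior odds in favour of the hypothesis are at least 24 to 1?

Prior odds = 0.0025/0.9975 = 1/399.
Target odds = 24.
Required Bayes factor = 24 ÷ (1/399) = 9576.

9576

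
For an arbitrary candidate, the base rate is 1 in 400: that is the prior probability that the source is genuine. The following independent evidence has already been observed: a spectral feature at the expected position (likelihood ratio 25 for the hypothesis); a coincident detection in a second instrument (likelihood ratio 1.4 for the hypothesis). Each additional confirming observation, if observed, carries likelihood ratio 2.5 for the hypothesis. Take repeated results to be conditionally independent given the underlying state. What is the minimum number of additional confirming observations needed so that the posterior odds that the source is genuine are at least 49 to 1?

7

Prior odds = 0.0025/0.9975 = 1/399.
Combined Bayes factor of the evidence already in hand = 25 × 1.4 = 35.
Odds after that evidence = (1/399) × 35 = 5/57.
Target odds = 49.
Need 2.5ⁿ ≥ 49 ÷ (5/57) = 558.6.
2.5⁶ = 244.140625 falls short of 558.6 but 2.5⁷ = 610.3515625 reaches it, so n = 7.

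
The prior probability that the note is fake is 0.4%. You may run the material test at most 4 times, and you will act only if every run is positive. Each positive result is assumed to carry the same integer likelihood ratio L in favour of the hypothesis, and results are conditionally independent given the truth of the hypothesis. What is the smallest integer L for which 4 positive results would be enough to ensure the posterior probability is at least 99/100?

13

Prior odds = 0.004/0.996 = 1/249.
Target odds = 0.99/0.01 = 99.
Need L⁴ ≥ 99 ÷ (1/249) = 24651.
12⁴ = 20736 < 24651 ≤ 28561 = 13⁴, so L = 13.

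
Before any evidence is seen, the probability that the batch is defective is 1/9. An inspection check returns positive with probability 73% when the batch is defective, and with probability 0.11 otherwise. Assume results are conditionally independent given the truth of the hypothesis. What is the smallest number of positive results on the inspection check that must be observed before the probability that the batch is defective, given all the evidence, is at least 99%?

4

Prior odds: (1/9) ÷ (8/9) = 0.125.
Likelihood ratio of a positive result = 0.73/0.11 = 73/11.
Target posterior odds = 0.99/0.01 = 99.
Require (73/11)ⁿ ≥ 99 ÷ 0.125 = 792.
(73/11)³ = 389017/1331 falls short of 792 but (73/11)⁴ = 28398241/14641 reaches it, so n = 4.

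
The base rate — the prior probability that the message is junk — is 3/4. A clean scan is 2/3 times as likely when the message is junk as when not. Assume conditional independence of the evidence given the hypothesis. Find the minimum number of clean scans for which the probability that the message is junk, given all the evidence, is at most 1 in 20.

10

Prior odds = 0.75/0.25 = 3.
Likelihood ratio per clean scan = 2/3.
Target posterior odds = 0.05/0.95 = 1/19.
Need 3 × (2/3)ⁿ ≤ 1/19, i.e. (2/3)ⁿ ≤ 1/57.
(2/3)⁹ = 512/19683 is still above 1/57 but (2/3)¹⁰ = 1024/59049 is at or below it, so n = 10.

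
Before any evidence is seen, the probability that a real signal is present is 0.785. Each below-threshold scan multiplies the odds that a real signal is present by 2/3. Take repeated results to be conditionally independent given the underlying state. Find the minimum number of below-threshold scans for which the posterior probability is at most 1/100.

15

Prior odds: 0.785 ÷ 0.215 = 157/43.
Likelihood ratio per below-threshold scan = 2/3.
Target odds: 0.01 ÷ 0.99 = 1/99.
Require (2/3)ⁿ ≤ 1/99 ÷ (157/43) = 43/15543.
(2/3)¹⁴ = 16384/4782969 is still above 43/15543 but (2/3)¹⁵ = 32768/14348907 is at or below it, so n = 15.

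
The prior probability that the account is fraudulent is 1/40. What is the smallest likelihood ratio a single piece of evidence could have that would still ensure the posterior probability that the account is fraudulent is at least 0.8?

156

Prior odds = 0.025/0.975 = 1/39.
Target odds = 0.8/0.2 = 4.
Required Bayes factor = 4 ÷ (1/39) = 156.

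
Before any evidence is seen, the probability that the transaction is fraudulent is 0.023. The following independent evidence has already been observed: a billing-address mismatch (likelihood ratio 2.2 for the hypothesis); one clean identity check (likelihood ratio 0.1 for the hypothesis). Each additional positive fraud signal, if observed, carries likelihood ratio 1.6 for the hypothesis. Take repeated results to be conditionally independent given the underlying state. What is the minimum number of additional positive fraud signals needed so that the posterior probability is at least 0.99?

21

Prior odds = 0.023/0.977 = 23/977.
Combined Bayes factor of the evidence already in hand = 2.2 × 0.1 = 0.22.
Odds after that evidence = (23/977) × 0.22 = 253/48850.
Target odds = 0.99/0.01 = 99.
Need 1.6ⁿ ≥ 99 ÷ (253/48850) = 439650/23.
1.6²⁰ ≈12089.3 falls short of 439650/23 but 1.6²¹ ≈19342.8 reaches it, so n = 21.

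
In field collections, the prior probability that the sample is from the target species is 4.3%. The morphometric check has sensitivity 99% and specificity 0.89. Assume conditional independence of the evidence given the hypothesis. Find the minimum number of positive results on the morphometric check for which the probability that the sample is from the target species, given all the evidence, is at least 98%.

4

Prior odds: 0.043 ÷ 0.957 = 43/957.
False-positive rate = 1 − 0.89 = 0.11; likelihood ratio of a positive = 0.99/0.11 = 9.
Target odds: 0.98 ÷ 0.02 = 49.
Require 9ⁿ ≥ 49 ÷ (43/957) = 46893/43.
9³ = 729 falls short of 46893/43 but 9⁴ = 6561 reaches it, so n = 4.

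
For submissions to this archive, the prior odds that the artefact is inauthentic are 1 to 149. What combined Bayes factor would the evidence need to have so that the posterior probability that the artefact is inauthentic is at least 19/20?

Prior odds = 1/149.
Target odds = 0.95/0.05 = 19.
Required Bayes factor = 19 ÷ (1/149) = 2831.

2831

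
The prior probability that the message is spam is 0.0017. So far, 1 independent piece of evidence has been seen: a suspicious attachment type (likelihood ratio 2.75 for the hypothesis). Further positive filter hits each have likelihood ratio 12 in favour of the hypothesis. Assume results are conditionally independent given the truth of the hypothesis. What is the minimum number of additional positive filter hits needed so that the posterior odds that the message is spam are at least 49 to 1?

4

Prior odds = 0.0017/0.9983 = 17/9983.
Bayes factor of the evidence already in hand = 2.75.
Odds after that evidence = (17/9983) × 2.75 = 187/39932.
Target odds = 49.
Need 12ⁿ ≥ 49 ÷ (187/39932) = 1956668/187.
12³ = 1728 falls short of 1956668/187 but 12⁴ = 20736 reaches it, so n = 4.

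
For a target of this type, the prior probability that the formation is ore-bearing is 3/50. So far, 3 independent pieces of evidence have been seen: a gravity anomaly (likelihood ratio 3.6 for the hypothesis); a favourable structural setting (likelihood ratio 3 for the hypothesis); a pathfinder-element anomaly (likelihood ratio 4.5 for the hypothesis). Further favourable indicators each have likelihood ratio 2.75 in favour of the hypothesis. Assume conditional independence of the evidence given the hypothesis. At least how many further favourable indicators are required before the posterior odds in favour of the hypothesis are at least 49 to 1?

3

Prior odds = 0.06/0.94 = 3/47.
Combined Bayes factor of the evidence already in hand = 3.6 × 3 × 4.5 = 48.6.
Odds after that evidence = (3/47) × 48.6 = 729/235.
Target odds = 49.
Need 2.75ⁿ ≥ 49 ÷ (729/235) = 11515/729.
2.75² = 7.5625 falls short of 11515/729 but 2.75³ = 20.796875 reaches it, so n = 3.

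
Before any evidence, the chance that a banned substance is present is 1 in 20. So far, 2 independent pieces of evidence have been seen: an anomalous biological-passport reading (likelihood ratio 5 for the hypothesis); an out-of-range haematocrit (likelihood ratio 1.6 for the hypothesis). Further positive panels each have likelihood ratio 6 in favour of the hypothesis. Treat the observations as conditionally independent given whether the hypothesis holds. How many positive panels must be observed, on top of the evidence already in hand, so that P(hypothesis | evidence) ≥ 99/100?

Prior odds = 0.05/0.95 = 1/19.
Combined Bayes factor of the evidence already in hand = 5 × 1.6 = 8.
Odds after that evidence = (1/19) × 8 = 8/19.
Target odds = 0.99/0.01 = 99.
Need 6ⁿ ≥ 99 ÷ (8/19) = 235.125.
6³ = 216 falls short of 235.125 but 6⁴ = 1296 reaches it, so n = 4.

4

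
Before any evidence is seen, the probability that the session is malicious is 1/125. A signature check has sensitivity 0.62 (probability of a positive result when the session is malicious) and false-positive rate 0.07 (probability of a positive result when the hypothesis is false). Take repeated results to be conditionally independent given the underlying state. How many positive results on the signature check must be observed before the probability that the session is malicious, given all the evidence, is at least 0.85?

Prior odds: 0.008 ÷ 0.992 = 1/124.
Likelihood ratio of a positive result = 0.62/0.07 = 62/7.
Target posterior odds = 0.85/0.15 = 17/3.
Need (1/124) × (62/7)ⁿ ≥ 17/3, i.e. (62/7)ⁿ ≥ 2108/3.
(62/7)³ = 238328/343 falls short of 2108/3 but (62/7)⁴ = 14776336/2401 reaches it, so n = 4.

4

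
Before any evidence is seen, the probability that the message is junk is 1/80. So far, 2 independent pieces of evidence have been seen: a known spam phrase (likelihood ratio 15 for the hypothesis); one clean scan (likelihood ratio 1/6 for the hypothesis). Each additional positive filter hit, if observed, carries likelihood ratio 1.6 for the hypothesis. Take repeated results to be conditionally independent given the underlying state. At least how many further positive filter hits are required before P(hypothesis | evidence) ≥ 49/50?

16

Prior odds = 0.0125/0.9875 = 1/79.
Combined Bayes factor of the evidence already in hand = 15 × (1/6) = 2.5.
Odds after that evidence = (1/79) × 2.5 = 5/158.
Target odds = 0.98/0.02 = 49.
Need 1.6ⁿ ≥ 49 ÷ (5/158) = 1548.4.
1.6¹⁵ ≈1152.92 falls short of 1548.4 but 1.6¹⁶ ≈1844.67 reaches it, so n = 16.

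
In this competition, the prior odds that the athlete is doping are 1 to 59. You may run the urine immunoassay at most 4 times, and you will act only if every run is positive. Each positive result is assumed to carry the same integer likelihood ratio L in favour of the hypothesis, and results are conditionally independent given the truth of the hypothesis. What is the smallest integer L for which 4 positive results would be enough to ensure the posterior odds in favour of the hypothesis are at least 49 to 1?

Prior odds = 1/59.
Target odds = 49.
Need L⁴ ≥ 49 ÷ (1/59) = 2891.
7⁴ = 2401 < 2891 ≤ 4096 = 8⁴, so L = 8.

8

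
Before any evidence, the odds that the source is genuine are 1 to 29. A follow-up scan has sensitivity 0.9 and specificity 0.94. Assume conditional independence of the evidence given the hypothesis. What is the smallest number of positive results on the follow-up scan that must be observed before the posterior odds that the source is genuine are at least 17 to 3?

Prior odds = 1/29.
False-positive rate = 1 − 0.94 = 0.06; likelihood ratio of a positive = 0.9/0.06 = 15.
Target odds = 17/3.
Need (1/29) × 15ⁿ ≥ 17/3, i.e. 15ⁿ ≥ 493/3.
15¹ = 15 falls short of 493/3 but 15² = 225 reaches it, so n = 2.

2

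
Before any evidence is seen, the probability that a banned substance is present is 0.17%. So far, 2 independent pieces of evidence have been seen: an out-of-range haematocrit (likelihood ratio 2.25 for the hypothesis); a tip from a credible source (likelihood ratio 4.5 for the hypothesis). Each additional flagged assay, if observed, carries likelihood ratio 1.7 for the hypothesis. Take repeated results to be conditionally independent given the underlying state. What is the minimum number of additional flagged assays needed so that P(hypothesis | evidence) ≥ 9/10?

Prior odds = 0.0017/0.9983 = 17/9983.
Combined Bayes factor of the evidence already in hand = 2.25 × 4.5 = 10.125.
Odds after that evidence = (17/9983) × 10.125 = 1377/79864.
Target odds = 0.9/0.1 = 9.
Need 1.7ⁿ ≥ 9 ÷ (1377/79864) = 79864/153.
1.7¹¹ ≈342.719 falls short of 79864/153 but 1.7¹² ≈582.622 reaches it, so n = 12.

12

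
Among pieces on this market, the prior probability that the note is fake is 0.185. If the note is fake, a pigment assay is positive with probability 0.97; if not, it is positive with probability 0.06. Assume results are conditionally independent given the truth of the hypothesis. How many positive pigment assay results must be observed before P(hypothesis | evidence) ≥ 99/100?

Prior odds: 0.185 ÷ 0.815 = 37/163.
Likelihood ratio of a positive = 0.97/0.06 = 97/6.
Target posterior odds = 0.99/0.01 = 99.
Require (97/6)ⁿ ≥ 99 ÷ (37/163) = 16137/37.
(97/6)² = 9409/36 falls short of 16137/37 but (97/6)³ = 912673/216 reaches it, so n = 3.

3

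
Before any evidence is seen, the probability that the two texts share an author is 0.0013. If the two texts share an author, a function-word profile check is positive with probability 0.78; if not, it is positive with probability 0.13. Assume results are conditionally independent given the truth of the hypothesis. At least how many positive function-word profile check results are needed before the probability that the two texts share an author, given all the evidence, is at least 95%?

6

Prior odds = 0.0013/0.9987 = 13/9987.
Likelihood ratio of a positive = 0.78/0.13 = 6.
Target odds: 0.95 ÷ 0.05 = 19.
Require 6ⁿ ≥ 19 ÷ (13/9987) = 189753/13.
6⁵ = 7776 falls short of 189753/13 but 6⁶ = 46656 reaches it, so n = 6.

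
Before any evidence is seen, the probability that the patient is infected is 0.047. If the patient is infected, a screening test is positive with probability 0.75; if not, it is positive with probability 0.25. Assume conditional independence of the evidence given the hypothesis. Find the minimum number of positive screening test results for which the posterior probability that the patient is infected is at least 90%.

Prior odds: 0.047 ÷ 0.953 = 47/953.
Likelihood ratio of a positive = 0.75/0.25 = 3.
Target odds: 0.9 ÷ 0.1 = 9.
Require 3ⁿ ≥ 9 ÷ (47/953) = 8577/47.
3⁴ = 81 falls short of 8577/47 but 3⁵ = 243 reaches it, so n = 5.

5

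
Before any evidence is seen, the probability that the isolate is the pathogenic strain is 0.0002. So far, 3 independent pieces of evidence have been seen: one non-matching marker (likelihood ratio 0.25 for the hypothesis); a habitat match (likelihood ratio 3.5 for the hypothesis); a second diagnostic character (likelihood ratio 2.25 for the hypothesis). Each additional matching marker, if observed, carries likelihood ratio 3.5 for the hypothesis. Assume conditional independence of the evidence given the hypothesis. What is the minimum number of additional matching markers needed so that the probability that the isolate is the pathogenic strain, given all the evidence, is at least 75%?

Prior odds = 0.0002/0.9998 = 1/4999.
Combined Bayes factor of the evidence already in hand = 0.25 × 3.5 × 2.25 = 1.96875.
Odds after that evidence = (1/4999) × 1.96875 = 63/159968.
Target odds = 0.75/0.25 = 3.
Need 3.5ⁿ ≥ 3 ÷ (63/159968) = 159968/21.
3.5⁷ = 823543/128 falls short of 159968/21 but 3.5⁸ = 5764801/256 reaches it, so n = 8.

8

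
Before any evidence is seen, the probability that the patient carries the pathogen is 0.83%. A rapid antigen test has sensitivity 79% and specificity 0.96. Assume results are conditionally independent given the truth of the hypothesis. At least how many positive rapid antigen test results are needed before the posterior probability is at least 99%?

Prior odds: 0.0083 ÷ 0.9917 = 83/9917.
False-positive rate = 1 − 0.96 = 0.04; likelihood ratio of a positive = 0.79/0.04 = 19.75.
Target odds: 0.99 ÷ 0.01 = 99.
Need (83/9917) × 19.75ⁿ ≥ 99, i.e. 19.75ⁿ ≥ 981783/83.
19.75³ = 7703.734375 falls short of 981783/83 but 19.75⁴ = 38950081/256 reaches it, so n = 4.

4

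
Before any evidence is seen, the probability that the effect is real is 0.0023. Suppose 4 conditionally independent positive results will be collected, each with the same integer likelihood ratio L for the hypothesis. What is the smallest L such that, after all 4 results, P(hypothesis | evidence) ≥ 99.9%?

26

Prior odds = 0.0023/0.9977 = 23/9977.
Target odds = 0.999/0.001 = 999.
Need L⁴ ≥ 999 ÷ (23/9977) = 9967023/23.
25⁴ = 390625 < 9967023/23 ≤ 456976 = 26⁴, so L = 26.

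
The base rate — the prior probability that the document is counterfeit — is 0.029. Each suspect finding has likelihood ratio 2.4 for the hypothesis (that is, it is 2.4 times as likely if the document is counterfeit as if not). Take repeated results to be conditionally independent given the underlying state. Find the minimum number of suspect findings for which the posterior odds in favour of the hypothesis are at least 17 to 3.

6

Prior odds: 0.029 ÷ 0.971 = 29/971.
Likelihood ratio per suspect finding = 2.4.
Target odds = 17/3.
Need (29/971) × 2.4ⁿ ≥ 17/3, i.e. 2.4ⁿ ≥ 16507/87.
2.4⁵ = 79.62624 falls short of 16507/87 but 2.4⁶ = 2985984/15625 reaches it, so n = 6.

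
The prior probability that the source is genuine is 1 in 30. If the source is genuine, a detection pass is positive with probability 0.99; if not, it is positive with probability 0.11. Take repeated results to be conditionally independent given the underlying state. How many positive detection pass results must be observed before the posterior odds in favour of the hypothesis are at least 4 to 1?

3

Prior odds = (1/30)/(29/30) = 1/29.
Likelihood ratio of a positive = 0.99/0.11 = 9.
Target odds = 4.
Need (1/29) × 9ⁿ ≥ 4, i.e. 9ⁿ ≥ 116.
9² = 81 falls short of 116 but 9³ = 729 reaches it, so n = 3.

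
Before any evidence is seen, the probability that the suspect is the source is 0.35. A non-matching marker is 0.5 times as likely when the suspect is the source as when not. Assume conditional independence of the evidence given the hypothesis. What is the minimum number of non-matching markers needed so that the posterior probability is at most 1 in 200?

7

Prior odds: 0.35 ÷ 0.65 = 7/13.
Likelihood ratio per non-matching marker = 0.5.
Target odds: 0.005 ÷ 0.995 = 1/199.
Require 0.5ⁿ ≤ 1/199 ÷ (7/13) = 13/1393.
0.5⁶ = 0.015625 is still above 13/1393 but 0.5⁷ = 0.0078125 is at or below it, so n = 7.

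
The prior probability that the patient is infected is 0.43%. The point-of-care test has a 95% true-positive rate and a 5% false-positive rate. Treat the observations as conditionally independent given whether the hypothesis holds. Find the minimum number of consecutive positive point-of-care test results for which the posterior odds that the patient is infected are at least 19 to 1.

Prior odds: 0.0043 ÷ 0.9957 = 43/9957.
Likelihood ratio of a positive result = 0.95/0.05 = 19.
Target odds = 19.
Need (43/9957) × 19ⁿ ≥ 19, i.e. 19ⁿ ≥ 189183/43.
19² = 361 falls short of 189183/43 but 19³ = 6859 reaches it, so n = 3.

3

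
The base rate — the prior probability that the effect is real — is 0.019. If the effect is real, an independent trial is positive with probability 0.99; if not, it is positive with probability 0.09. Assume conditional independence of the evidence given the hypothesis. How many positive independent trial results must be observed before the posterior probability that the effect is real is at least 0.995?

4

Prior odds = 0.019/0.981 = 19/981.
Likelihood ratio of a positive = 0.99/0.09 = 11.
Target posterior odds = 0.995/0.005 = 199.
Require 11ⁿ ≥ 199 ÷ (19/981) = 195219/19.
11³ = 1331 falls short of 195219/19 but 11⁴ = 14641 reaches it, so n = 4.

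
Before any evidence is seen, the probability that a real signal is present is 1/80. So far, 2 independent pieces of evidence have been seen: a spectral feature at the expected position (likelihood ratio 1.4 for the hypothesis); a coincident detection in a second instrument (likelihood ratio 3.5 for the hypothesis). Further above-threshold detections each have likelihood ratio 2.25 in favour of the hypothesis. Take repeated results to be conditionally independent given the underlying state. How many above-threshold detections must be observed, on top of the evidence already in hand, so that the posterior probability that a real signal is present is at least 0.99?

10

Prior odds = 0.0125/0.9875 = 1/79.
Combined Bayes factor of the evidence already in hand = 1.4 × 3.5 = 4.9.
Odds after that evidence = (1/79) × 4.9 = 49/790.
Target odds = 0.99/0.01 = 99.
Need 2.25ⁿ ≥ 99 ÷ (49/790) = 78210/49.
2.25⁹ = 387420489/262144 falls short of 78210/49 but 2.25¹⁰ ≈3325.26 reaches it, so n = 10.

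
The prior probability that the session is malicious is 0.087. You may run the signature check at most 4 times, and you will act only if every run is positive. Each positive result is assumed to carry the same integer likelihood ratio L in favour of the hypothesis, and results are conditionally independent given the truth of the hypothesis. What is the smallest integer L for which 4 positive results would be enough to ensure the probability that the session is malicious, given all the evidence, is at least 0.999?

Prior odds = 0.087/0.913 = 87/913.
Target odds = 0.999/0.001 = 999.
Need L⁴ ≥ 999 ÷ (87/913) = 304029/29.
10⁴ = 10000 < 304029/29 ≤ 14641 = 11⁴, so L = 11.

11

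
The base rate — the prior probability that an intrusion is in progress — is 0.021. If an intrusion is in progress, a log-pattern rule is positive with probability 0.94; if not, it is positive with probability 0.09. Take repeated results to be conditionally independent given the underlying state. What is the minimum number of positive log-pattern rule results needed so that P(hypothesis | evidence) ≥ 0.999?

Prior odds: 0.021 ÷ 0.979 = 21/979.
Likelihood ratio of a positive = 0.94/0.09 = 94/9.
Target posterior odds = 0.999/0.001 = 999.
Require (94/9)ⁿ ≥ 999 ÷ (21/979) = 326007/7.
(94/9)⁴ = 78074896/6561 falls short of 326007/7 but (94/9)⁵ ≈124287 reaches it, so n = 5.

5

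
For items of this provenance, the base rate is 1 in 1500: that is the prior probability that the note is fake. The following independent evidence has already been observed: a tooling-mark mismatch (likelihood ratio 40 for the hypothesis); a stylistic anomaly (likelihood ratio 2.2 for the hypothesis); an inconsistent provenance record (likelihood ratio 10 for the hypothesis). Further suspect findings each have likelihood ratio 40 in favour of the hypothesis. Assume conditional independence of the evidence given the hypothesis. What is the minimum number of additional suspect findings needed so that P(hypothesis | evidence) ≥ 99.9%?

Prior odds = (1/1500)/(1499/1500) = 1/1499.
Combined Bayes factor of the evidence already in hand = 40 × 2.2 × 10 = 880.
Odds after that evidence = (1/1499) × 880 = 880/1499.
Target odds = 0.999/0.001 = 999.
Need 40ⁿ ≥ 999 ÷ (880/1499) = 1497501/880.
40² = 1600 falls short of 1497501/880 but 40³ = 64000 reaches it, so n = 3.

3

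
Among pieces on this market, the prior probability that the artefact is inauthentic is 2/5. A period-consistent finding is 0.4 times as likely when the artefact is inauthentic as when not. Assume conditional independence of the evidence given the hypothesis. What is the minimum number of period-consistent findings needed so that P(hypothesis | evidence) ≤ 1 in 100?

Prior odds = 0.4/0.6 = 2/3.
Likelihood ratio per period-consistent finding = 0.4.
Target odds: 0.01 ÷ 0.99 = 1/99.
Require 0.4ⁿ ≤ 1/99 ÷ (2/3) = 1/66.
0.4⁴ = 0.0256 is still above 1/66 but 0.4⁵ = 0.01024 is at or below it, so n = 5.

5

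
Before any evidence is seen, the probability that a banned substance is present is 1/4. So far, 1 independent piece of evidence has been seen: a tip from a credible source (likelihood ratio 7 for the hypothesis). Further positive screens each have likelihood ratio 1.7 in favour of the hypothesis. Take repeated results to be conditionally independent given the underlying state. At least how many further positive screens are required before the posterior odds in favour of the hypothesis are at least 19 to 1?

Prior odds = 0.25/0.75 = 1/3.
Bayes factor of the evidence already in hand = 7.
Odds after that evidence = (1/3) × 7 = 7/3.
Target odds = 19.
Need 1.7ⁿ ≥ 19 ÷ (7/3) = 57/7.
1.7³ = 4.913 falls short of 57/7 but 1.7⁴ = 8.3521 reaches it, so n = 4.

4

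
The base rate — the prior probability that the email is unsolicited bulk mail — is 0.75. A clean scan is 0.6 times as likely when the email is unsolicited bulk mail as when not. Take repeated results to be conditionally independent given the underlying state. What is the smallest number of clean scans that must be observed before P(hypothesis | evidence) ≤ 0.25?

5

Prior odds: 0.75 ÷ 0.25 = 3.
Likelihood ratio per clean scan = 0.6.
Target posterior odds = 0.25/0.75 = 1/3.
Need 3 × 0.6ⁿ ≤ 1/3, i.e. 0.6ⁿ ≤ 1/9.
0.6⁴ = 0.1296 is still above 1/9 but 0.6⁵ = 0.07776 is at or below it, so n = 5.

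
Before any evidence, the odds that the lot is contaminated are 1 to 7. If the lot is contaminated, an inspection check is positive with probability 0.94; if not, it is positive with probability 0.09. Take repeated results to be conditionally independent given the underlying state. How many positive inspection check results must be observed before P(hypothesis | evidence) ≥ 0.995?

4

Prior odds = 1/7.
Likelihood ratio of a positive = 0.94/0.09 = 94/9.
Target posterior odds = 0.995/0.005 = 199.
Require (94/9)ⁿ ≥ 199 ÷ (1/7) = 1393.
(94/9)³ = 830584/729 falls short of 1393 but (94/9)⁴ = 78074896/6561 reaches it, so n = 4.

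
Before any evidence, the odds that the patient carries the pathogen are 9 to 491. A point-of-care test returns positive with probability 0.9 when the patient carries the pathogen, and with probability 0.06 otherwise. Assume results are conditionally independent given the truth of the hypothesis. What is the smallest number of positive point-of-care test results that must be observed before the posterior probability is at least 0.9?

Prior odds = 9/491.
Likelihood ratio of a positive result = 0.9/0.06 = 15.
Target posterior odds = 0.9/0.1 = 9.
Need (9/491) × 15ⁿ ≥ 9, i.e. 15ⁿ ≥ 491.
15² = 225 falls short of 491 but 15³ = 3375 reaches it, so n = 3.

3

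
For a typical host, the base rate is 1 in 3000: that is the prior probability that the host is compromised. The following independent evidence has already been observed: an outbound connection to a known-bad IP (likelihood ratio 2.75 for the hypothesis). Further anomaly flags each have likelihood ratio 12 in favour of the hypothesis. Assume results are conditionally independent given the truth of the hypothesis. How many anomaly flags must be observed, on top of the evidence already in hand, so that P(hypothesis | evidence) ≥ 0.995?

Prior odds = (1/3000)/(2999/3000) = 1/2999.
Bayes factor of the evidence already in hand = 2.75.
Odds after that evidence = (1/2999) × 2.75 = 11/11996.
Target odds = 0.995/0.005 = 199.
Need 12ⁿ ≥ 199 ÷ (11/11996) = 2387204/11.
12⁴ = 20736 falls short of 2387204/11 but 12⁵ = 248832 reaches it, so n = 5.

5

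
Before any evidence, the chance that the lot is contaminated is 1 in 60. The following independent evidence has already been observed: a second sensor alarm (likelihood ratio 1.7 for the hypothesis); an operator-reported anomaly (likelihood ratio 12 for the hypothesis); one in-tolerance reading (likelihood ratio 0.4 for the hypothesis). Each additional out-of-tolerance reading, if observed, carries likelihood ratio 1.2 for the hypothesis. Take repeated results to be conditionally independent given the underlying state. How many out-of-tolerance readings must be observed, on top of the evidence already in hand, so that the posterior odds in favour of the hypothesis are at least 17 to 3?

Prior odds = (1/60)/(59/60) = 1/59.
Combined Bayes factor of the evidence already in hand = 1.7 × 12 × 0.4 = 8.16.
Odds after that evidence = (1/59) × 8.16 = 204/1475.
Target odds = 17/3.
Need 1.2ⁿ ≥ 17/3 ÷ (204/1475) = 1475/36.
1.2²⁰ ≈38.3376 falls short of 1475/36 but 1.2²¹ ≈46.0051 reaches it, so n = 21.

21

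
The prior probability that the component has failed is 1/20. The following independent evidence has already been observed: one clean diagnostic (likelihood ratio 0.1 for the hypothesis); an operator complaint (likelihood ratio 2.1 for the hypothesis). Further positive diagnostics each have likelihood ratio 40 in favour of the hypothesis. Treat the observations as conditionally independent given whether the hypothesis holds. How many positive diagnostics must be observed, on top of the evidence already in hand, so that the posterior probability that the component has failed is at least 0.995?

Prior odds = 0.05/0.95 = 1/19.
Combined Bayes factor of the evidence already in hand = 0.1 × 2.1 = 0.21.
Odds after that evidence = (1/19) × 0.21 = 21/1900.
Target odds = 0.995/0.005 = 199.
Need 40ⁿ ≥ 199 ÷ (21/1900) = 378100/21.
40² = 1600 falls short of 378100/21 but 40³ = 64000 reaches it, so n = 3.

3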